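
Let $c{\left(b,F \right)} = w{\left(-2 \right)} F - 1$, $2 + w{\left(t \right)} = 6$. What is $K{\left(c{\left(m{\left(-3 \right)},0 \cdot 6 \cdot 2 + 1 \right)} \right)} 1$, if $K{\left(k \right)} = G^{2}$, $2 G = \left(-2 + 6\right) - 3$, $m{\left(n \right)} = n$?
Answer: $\frac{1}{4} \approx 0.25$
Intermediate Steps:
$w{\left(t \right)} = 4$ ($w{\left(t \right)} = -2 + 6 = 4$)
$G = \frac{1}{2}$ ($G = \frac{\left(-2 + 6\right) - 3}{2} = \frac{4 - 3}{2} = \frac{1}{2} \cdot 1 = \frac{1}{2} \approx 0.5$)
$c{\left(b,F \right)} = -1 + 4 F$ ($c{\left(b,F \right)} = 4 F - 1 = -1 + 4 F$)
$K{\left(k \right)} = \frac{1}{4}$ ($K{\left(k \right)} = \left(\frac{1}{2}\right)^{2} = \frac{1}{4}$)
$K{\left(c{\left(m{\left(-3 \right)},0 \cdot 6 \cdot 2 + 1 \right)} \right)} 1 = \frac{1}{4} \cdot 1 = \frac{1}{4}$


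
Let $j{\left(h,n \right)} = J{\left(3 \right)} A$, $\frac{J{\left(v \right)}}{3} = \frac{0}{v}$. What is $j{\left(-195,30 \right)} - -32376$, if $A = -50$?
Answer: $32376$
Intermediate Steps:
$J{\left(v \right)} = 0$ ($J{\left(v \right)} = 3 \frac{0}{v} = 3 \cdot 0 = 0$)
$j{\left(h,n \right)} = 0$ ($j{\left(h,n \right)} = 0 \left(-50\right) = 0$)
$j{\left(-195,30 \right)} - -32376 = 0 - -32376 = 0 + 32376 = 32376$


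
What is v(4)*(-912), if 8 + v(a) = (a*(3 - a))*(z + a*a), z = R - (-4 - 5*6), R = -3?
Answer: 178752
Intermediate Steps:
z = 31 (z = -3 - (-4 - 5*6) = -3 - (-4 - 30) = -3 - 1*(-34) = -3 + 34 = 31)
v(a) = -8 + a*(3 - a)*(31 + a**2) (v(a) = -8 + (a*(3 - a))*(31 + a*a) = -8 + (a*(3 - a))*(31 + a**2) = -8 + a*(3 - a)*(31 + a**2))
v(4)*(-912) = (-8 - 1*4**4 - 31*4**2 + 3*4**3 + 93*4)*(-912) = (-8 - 1*256 - 31*16 + 3*64 + 372)*(-912) = (-8 - 256 - 496 + 192 + 372)*(-912) = -196*(-912) = 178752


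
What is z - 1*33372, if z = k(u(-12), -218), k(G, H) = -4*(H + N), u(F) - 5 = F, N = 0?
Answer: -32500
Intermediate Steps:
u(F) = 5 + F
k(G, H) = -4*H (k(G, H) = -4*(H + 0) = -4*H)
z = 872 (z = -4*(-218) = 872)
z - 1*33372 = 872 - 1*33372 = 872 - 33372 = -32500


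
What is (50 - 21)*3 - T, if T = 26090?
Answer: -26003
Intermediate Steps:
(50 - 21)*3 - T = (50 - 21)*3 - 1*26090 = 29*3 - 26090 = 87 - 26090 = -26003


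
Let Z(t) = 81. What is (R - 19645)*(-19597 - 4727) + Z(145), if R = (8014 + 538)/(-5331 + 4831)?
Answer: 59782637337/125 ≈ 4.7826e+8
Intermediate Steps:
R = -2138/125 (R = 8552/(-500) = 8552*(-1/500) = -2138/125 ≈ -17.104)
(R - 19645)*(-19597 - 4727) + Z(145) = (-2138/125 - 19645)*(-19597 - 4727) + 81 = -2457763/125*(-24324) + 81 = 59782627212/125 + 81 = 59782637337/125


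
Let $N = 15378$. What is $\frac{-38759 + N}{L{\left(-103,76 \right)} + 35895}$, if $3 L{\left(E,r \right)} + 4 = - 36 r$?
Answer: $- \frac{70143}{104945} \approx -0.66838$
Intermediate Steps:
$L{\left(E,r \right)} = - \frac{4}{3} - 12 r$ ($L{\left(E,r \right)} = - \frac{4}{3} + \frac{\left(-36\right) r}{3} = - \frac{4}{3} - 12 r$)
$\frac{-38759 + N}{L{\left(-103,76 \right)} + 35895} = \frac{-38759 + 15378}{\left(- \frac{4}{3} - 912\right) + 35895} = - \frac{23381}{\left(- \frac{4}{3} - 912\right) + 35895} = - \frac{23381}{- \frac{2740}{3} + 35895} = - \frac{23381}{\frac{104945}{3}} = \left(-23381\right) \frac{3}{104945} = - \frac{70143}{104945}$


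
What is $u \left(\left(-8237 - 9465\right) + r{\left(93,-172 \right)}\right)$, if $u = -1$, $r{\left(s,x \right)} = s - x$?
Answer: $17437$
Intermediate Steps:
$u \left(\left(-8237 - 9465\right) + r{\left(93,-172 \right)}\right) = - (\left(-8237 - 9465\right) + \left(93 - -172\right)) = - (-17702 + \left(93 + 172\right)) = - (-17702 + 265) = \left(-1\right) \left(-17437\right) = 17437$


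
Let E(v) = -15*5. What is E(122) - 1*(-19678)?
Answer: 19603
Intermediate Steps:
E(v) = -75
E(122) - 1*(-19678) = -75 - 1*(-19678) = -75 + 19678 = 19603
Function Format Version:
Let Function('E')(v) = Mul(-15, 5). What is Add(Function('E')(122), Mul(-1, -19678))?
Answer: 19603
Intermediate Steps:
Function('E')(v) = -75
Add(Function('E')(122), Mul(-1, -19678)) = Add(-75, Mul(-1, -19678)) = Add(-75, 19678) = 19603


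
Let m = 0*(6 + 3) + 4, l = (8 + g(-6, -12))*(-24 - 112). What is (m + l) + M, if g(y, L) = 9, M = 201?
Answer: -2107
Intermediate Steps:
l = -2312 (l = (8 + 9)*(-24 - 112) = 17*(-136) = -2312)
m = 4 (m = 0*9 + 4 = 0 + 4 = 4)
(m + l) + M = (4 - 2312) + 201 = -2308 + 201 = -2107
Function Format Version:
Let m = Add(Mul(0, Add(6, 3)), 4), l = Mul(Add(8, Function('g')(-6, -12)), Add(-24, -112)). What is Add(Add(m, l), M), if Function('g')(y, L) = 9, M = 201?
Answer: -2107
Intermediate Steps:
l = -2312 (l = Mul(Add(8, 9), Add(-24, -112)) = Mul(17, -136) = -2312)
m = 4 (m = Add(Mul(0, 9), 4) = Add(0, 4) = 4)
Add(Add(m, l), M) = Add(Add(4, -2312), 201) = Add(-2308, 201) = -2107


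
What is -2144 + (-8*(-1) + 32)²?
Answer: -544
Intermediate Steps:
-2144 + (-8*(-1) + 32)² = -2144 + (8 + 32)² = -2144 + 40² = -2144 + 1600 = -544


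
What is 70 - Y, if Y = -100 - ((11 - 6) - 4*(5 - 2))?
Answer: 163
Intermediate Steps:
Y = -93 (Y = -100 - (5 - 4*3) = -100 - (5 - 12) = -100 - 1*(-7) = -100 + 7 = -93)
70 - Y = 70 - 1*(-93) = 70 + 93 = 163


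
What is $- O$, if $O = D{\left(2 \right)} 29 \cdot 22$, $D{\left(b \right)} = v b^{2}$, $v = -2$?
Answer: $5104$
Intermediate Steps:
$D{\left(b \right)} = - 2 b^{2}$
$O = -5104$ ($O = - 2 \cdot 2^{2} \cdot 29 \cdot 22 = \left(-2\right) 4 \cdot 29 \cdot 22 = \left(-8\right) 29 \cdot 22 = \left(-232\right) 22 = -5104$)
$- O = \left(-1\right) \left(-5104\right) = 5104$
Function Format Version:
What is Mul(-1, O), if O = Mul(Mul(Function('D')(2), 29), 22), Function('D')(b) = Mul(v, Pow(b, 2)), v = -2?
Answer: 5104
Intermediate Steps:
Function('D')(b) = Mul(-2, Pow(b, 2))
O = -5104 (O = Mul(Mul(Mul(-2, Pow(2, 2)), 29), 22) = Mul(Mul(Mul(-2, 4), 29), 22) = Mul(Mul(-8, 29), 22) = Mul(-232, 22) = -5104)
Mul(-1, O) = Mul(-1, -5104) = 5104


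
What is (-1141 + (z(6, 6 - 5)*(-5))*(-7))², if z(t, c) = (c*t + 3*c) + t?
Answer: 379456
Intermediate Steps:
z(t, c) = t + 3*c + c*t (z(t, c) = (3*c + c*t) + t = t + 3*c + c*t)
(-1141 + (z(6, 6 - 5)*(-5))*(-7))² = (-1141 + ((6 + 3*(6 - 5) + (6 - 5)*6)*(-5))*(-7))² = (-1141 + ((6 + 3*1 + 1*6)*(-5))*(-7))² = (-1141 + ((6 + 3 + 6)*(-5))*(-7))² = (-1141 + (15*(-5))*(-7))² = (-1141 - 75*(-7))² = (-1141 + 525)² = (-616)² = 379456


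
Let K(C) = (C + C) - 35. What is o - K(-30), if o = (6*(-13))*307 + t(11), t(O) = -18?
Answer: -23869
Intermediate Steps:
K(C) = -35 + 2*C (K(C) = 2*C - 35 = -35 + 2*C)
o = -23964 (o = (6*(-13))*307 - 18 = -78*307 - 18 = -23946 - 18 = -23964)
o - K(-30) = -23964 - (-35 + 2*(-30)) = -23964 - (-35 - 60) = -23964 - 1*(-95) = -23964 + 95 = -23869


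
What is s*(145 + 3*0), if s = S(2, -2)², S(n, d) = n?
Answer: 580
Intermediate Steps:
s = 4 (s = 2² = 4)
s*(145 + 3*0) = 4*(145 + 3*0) = 4*(145 + 0) = 4*145 = 580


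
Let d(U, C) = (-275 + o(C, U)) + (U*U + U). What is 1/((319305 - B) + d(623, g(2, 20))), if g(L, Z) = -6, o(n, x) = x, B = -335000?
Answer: 1/1043405 ≈ 9.5840e-7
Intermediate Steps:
d(U, C) = -275 + U² + 2*U (d(U, C) = (-275 + U) + (U*U + U) = (-275 + U) + (U² + U) = (-275 + U) + (U + U²) = -275 + U² + 2*U)
1/((319305 - B) + d(623, g(2, 20))) = 1/((319305 - 1*(-335000)) + (-275 + 623² + 2*623)) = 1/((319305 + 335000) + (-275 + 388129 + 1246)) = 1/(654305 + 389100) = 1/1043405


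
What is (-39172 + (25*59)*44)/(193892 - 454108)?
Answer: -3216/32527 ≈ -0.098872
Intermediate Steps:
(-39172 + (25*59)*44)/(193892 - 454108) = (-39172 + 1475*44)/(-260216) = (-39172 + 64900)*(-1/260216) = 25728*(-1/260216) = -3216/32527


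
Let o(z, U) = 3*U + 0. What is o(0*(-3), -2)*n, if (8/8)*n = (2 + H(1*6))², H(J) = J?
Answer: -384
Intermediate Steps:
o(z, U) = 3*U
n = 64 (n = (2 + 1*6)² = (2 + 6)² = 8² = 64)
o(0*(-3), -2)*n = (3*(-2))*64 = -6*64 = -384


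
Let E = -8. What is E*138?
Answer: -1104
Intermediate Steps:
E*138 = -8*138 = -1104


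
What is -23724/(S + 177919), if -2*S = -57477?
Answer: -47448/413315 ≈ -0.11480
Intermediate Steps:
S = 57477/2 (S = -1/2*(-57477) = 57477/2 ≈ 28739.)
-23724/(S + 177919) = -23724/(57477/2 + 177919) = -23724/413315/2 = -23724*2/413315 = -47448/413315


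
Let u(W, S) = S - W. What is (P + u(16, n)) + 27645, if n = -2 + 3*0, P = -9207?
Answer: 18420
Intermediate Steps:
n = -2 (n = -2 + 0 = -2)
(P + u(16, n)) + 27645 = (-9207 + (-2 - 1*16)) + 27645 = (-9207 + (-2 - 16)) + 27645 = (-9207 - 18) + 27645 = -9225 + 27645 = 18420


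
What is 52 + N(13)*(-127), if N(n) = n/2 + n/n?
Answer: -1801/2 ≈ -900.50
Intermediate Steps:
N(n) = 1 + n/2 (N(n) = n*(½) + 1 = n/2 + 1 = 1 + n/2)
52 + N(13)*(-127) = 52 + (1 + (½)*13)*(-127) = 52 + (1 + 13/2)*(-127) = 52 + (15/2)*(-127) = 52 - 1905/2 = -1801/2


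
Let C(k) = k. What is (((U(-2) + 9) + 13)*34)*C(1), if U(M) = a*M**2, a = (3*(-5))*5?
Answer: -9452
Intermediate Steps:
a = -75 (a = -15*5 = -75)
U(M) = -75*M**2
(((U(-2) + 9) + 13)*34)*C(1) = (((-75*(-2)**2 + 9) + 13)*34)*1 = (((-75*4 + 9) + 13)*34)*1 = (((-300 + 9) + 13)*34)*1 = ((-291 + 13)*34)*1 = -278*34*1 = -9452*1 = -9452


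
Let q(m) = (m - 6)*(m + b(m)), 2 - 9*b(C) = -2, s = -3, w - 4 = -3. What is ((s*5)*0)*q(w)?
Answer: 0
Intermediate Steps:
w = 1 (w = 4 - 3 = 1)
b(C) = 4/9 (b(C) = 2/9 - 1/9*(-2) = 2/9 + 2/9 = 4/9)
q(m) = (-6 + m)*(4/9 + m) (q(m) = (m - 6)*(m + 4/9) = (-6 + m)*(4/9 + m))
((s*5)*0)*q(w) = (-3*5*0)*(-8/3 + 1**2 - 50/9*1) = (-15*0)*(-8/3 + 1 - 50/9) = 0*(-65/9) = 0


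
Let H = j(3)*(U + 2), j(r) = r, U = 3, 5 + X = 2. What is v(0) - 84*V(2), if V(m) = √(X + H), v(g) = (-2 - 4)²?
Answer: 36 - 168*√3 ≈ -254.98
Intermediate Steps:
X = -3 (X = -5 + 2 = -3)
v(g) = 36 (v(g) = (-6)² = 36)
H = 15 (H = 3*(3 + 2) = 3*5 = 15)
V(m) = 2*√3 (V(m) = √(-3 + 15) = √12 = 2*√3)
v(0) - 84*V(2) = 36 - 168*√3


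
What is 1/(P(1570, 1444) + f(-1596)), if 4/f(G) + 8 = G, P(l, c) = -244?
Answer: -401/97845 ≈ -0.0040983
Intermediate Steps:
f(G) = 4/(-8 + G)
1/(P(1570, 1444) + f(-1596)) = 1/(-244 + 4/(-8 - 1596)) = 1/(-244 + 4/(-1604)) = 1/(-244 + 4*(-1/1604)) = 1/(-244 - 1/401) = 1/(-97845/401) = -401/97845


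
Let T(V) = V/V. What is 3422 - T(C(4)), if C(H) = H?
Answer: 3421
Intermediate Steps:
T(V) = 1
3422 - T(C(4)) = 3422 - 1*1 = 3422 - 1 = 3421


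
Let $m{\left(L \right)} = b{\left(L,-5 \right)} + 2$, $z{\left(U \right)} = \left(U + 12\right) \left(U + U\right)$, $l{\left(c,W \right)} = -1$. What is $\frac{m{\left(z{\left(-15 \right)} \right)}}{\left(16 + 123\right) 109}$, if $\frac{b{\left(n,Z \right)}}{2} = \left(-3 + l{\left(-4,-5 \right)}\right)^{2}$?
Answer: $\frac{34}{15151} \approx 0.0022441$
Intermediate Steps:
$b{\left(n,Z \right)} = 32$ ($b{\left(n,Z \right)} = 2 \left(-3 - 1\right)^{2} = 2 \left(-4\right)^{2} = 2 \cdot 16 = 32$)
$z{\left(U \right)} = 2 U \left(12 + U\right)$ ($z{\left(U \right)} = \left(12 + U\right) 2 U = 2 U \left(12 + U\right)$)
$m{\left(L \right)} = 34$ ($m{\left(L \right)} = 32 + 2 = 34$)
$\frac{m{\left(z{\left(-15 \right)} \right)}}{\left(16 + 123\right) 109} = \frac{34}{\left(16 + 123\right) 109} = \frac{34}{139 \cdot 109} = \frac{34}{15151}$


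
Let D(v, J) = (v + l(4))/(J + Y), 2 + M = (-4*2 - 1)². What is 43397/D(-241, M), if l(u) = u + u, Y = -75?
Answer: -173588/233 ≈ -745.01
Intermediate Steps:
M = 79 (M = -2 + (-4*2 - 1)² = -2 + (-8 - 1)² = -2 + (-9)² = -2 + 81 = 79)
l(u) = 2*u
D(v, J) = (8 + v)/(-75 + J) (D(v, J) = (v + 2*4)/(J - 75) = (v + 8)/(-75 + J) = (8 + v)/(-75 + J))
43397/D(-241, M) = 43397/(((8 - 241)/(-75 + 79))) = 43397/((-233/4)) = 43397/(((¼)*(-233))) = 43397/(-233/4) = 43397*(-4/233) = -173588/233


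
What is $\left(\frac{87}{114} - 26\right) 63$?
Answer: $- \frac{60417}{38} \approx -1589.9$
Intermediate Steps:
$\left(\frac{87}{114} - 26\right) 63 = \left(87 \cdot \frac{1}{114} - 26\right) 63 = \left(\frac{29}{38} - 26\right) 63 = \left(- \frac{959}{38}\right) 63 = - \frac{60417}{38}$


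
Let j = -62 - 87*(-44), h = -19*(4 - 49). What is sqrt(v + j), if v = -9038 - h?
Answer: I*sqrt(6127) ≈ 78.275*I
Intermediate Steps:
h = 855 (h = -19*(-45) = 855)
v = -9893 (v = -9038 - 1*855 = -9038 - 855 = -9893)
j = 3766 (j = -62 + 3828 = 3766)
sqrt(v + j) = sqrt(-9893 + 3766) = sqrt(-6127) = I*sqrt(6127)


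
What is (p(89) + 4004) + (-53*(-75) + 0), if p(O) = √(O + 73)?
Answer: 7979 + 9*√2 ≈ 7991.7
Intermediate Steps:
p(O) = √(73 + O)
(p(89) + 4004) + (-53*(-75) + 0) = (√(73 + 89) + 4004) + (-53*(-75) + 0) = (√162 + 4004) + (3975 + 0) = (9*√2 + 4004) + 3975 = (4004 + 9*√2) + 3975 = 7979 + 9*√2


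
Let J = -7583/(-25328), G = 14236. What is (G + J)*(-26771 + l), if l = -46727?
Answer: -13250843842259/12664 ≈ -1.0463e+9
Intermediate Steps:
J = 7583/25328 (J = -7583*(-1/25328) = 7583/25328 ≈ 0.29939)
(G + J)*(-26771 + l) = (14236 + 7583/25328)*(-26771 - 46727) = (360576991/25328)*(-73498) = -13250843842259/12664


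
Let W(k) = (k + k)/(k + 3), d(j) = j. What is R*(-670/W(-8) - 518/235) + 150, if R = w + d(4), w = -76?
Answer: 3615171/235 ≈ 15384.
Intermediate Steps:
W(k) = 2*k/(3 + k) (W(k) = (2*k)/(3 + k) = 2*k/(3 + k))
R = -72 (R = -76 + 4 = -72)
R*(-670/W(-8) - 518/235) + 150 = -72*(-670/(2*(-8)/(3 - 8)) - 518/235) + 150 = -72*(-670/(2*(-8)/(-5)) - 518*1/235) + 150 = -72*(-670/(2*(-8)*(-1/5)) - 518/235) + 150 = -72*(-670/16/5 - 518/235) + 150 = -72*(-670*5/16 - 518/235) + 150 = -72*(-1675/8 - 518/235) + 150 = -72*(-397769/1880) + 150 = 3579921/235 + 150 = 3615171/235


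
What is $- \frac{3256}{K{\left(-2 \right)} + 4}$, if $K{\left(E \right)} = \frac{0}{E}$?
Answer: $-814$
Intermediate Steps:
$K{\left(E \right)} = 0$
$- \frac{3256}{K{\left(-2 \right)} + 4} = - \frac{3256}{0 + 4} = - \frac{3256}{4} = \left(-3256\right) \frac{1}{4} = -814$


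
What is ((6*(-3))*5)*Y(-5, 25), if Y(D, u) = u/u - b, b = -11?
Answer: -1080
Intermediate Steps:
Y(D, u) = 12 (Y(D, u) = u/u - 1*(-11) = 1 + 11 = 12)
((6*(-3))*5)*Y(-5, 25) = ((6*(-3))*5)*12 = -18*5*12 = -90*12 = -1080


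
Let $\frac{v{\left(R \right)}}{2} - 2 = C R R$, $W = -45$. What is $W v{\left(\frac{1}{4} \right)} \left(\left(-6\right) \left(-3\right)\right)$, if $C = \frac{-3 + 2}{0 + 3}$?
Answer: $- \frac{12825}{4} \approx -3206.3$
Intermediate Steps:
$C = - \frac{1}{3} \approx -0.33333$
$v{\left(R \right)} = 4 - \frac{2 R^{2}}{3}$ ($v{\left(R \right)} = 4 + 2 - \frac{R}{3} R = 4 + 2 \left(- \frac{R^{2}}{3}\right) = 4 - \frac{2 R^{2}}{3}$)
$W v{\left(\frac{1}{4} \right)} \left(\left(-6\right) \left(-3\right)\right) = - 45 \left(4 - \frac{2 \left(\frac{1}{4}\right)^{2}}{3}\right) \left(\left(-6\right) \left(-3\right)\right) = - 45 \left(4 - \frac{2}{3 \cdot 16}\right) 18 = - 45 \left(4 - \frac{1}{24}\right) 18 = \left(-45\right) \frac{95}{24} \cdot 18 = \left(- \frac{1425}{8}\right) 18 = - \frac{12825}{4}$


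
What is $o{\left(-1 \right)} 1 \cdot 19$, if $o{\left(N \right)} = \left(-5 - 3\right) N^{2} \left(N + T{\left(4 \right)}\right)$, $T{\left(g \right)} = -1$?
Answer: $304$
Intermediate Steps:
$o{\left(N \right)} = - 8 N^{2} \left(-1 + N\right)$ ($o{\left(N \right)} = \left(-5 - 3\right) N^{2} \left(N - 1\right) = - 8 N^{2} \left(-1 + N\right)$)
$o{\left(-1 \right)} 1 \cdot 19 = 8 \left(-1\right)^{2} \left(1 - -1\right) 1 \cdot 19 = 8 \cdot 1 \left(1 + 1\right) 1 \cdot 19 = 8 \cdot 1 \cdot 2 \cdot 1 \cdot 19 = 16 \cdot 1 \cdot 19 = 16 \cdot 19 = 304$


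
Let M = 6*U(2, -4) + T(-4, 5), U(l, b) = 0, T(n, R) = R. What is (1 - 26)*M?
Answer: -125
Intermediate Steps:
M = 5 (M = 6*0 + 5 = 0 + 5 = 5)
(1 - 26)*M = (1 - 26)*5 = -25*5 = -125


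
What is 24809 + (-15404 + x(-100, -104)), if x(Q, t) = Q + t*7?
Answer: 8577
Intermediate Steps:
x(Q, t) = Q + 7*t
24809 + (-15404 + x(-100, -104)) = 24809 + (-15404 + (-100 + 7*(-104))) = 24809 + (-15404 + (-100 - 728)) = 24809 + (-15404 - 828) = 24809 - 16232 = 8577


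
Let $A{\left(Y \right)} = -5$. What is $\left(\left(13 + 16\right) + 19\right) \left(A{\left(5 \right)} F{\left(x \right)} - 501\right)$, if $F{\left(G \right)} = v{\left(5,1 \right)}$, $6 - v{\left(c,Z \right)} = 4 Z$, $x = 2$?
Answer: $-24528$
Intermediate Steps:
$v{\left(c,Z \right)} = 6 - 4 Z$
$F{\left(G \right)} = 2$ ($F{\left(G \right)} = 6 - 4 = 2$)
$\left(\left(13 + 16\right) + 19\right) \left(A{\left(5 \right)} F{\left(x \right)} - 501\right) = \left(\left(13 + 16\right) + 19\right) \left(\left(-5\right) 2 - 501\right) = \left(29 + 19\right) \left(-10 - 501\right) = 48 \left(-511\right) = -24528$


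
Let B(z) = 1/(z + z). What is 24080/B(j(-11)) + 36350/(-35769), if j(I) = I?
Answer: -18949021790/35769 ≈ -5.2976e+5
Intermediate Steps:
B(z) = 1/(2*z)
24080/B(j(-11)) + 36350/(-35769) = 24080/(((½)/(-11))) + 36350/(-35769) = 24080/(((½)*(-1/11))) + 36350*(-1/35769) = 24080/(-1/22) - 36350/35769 = 24080*(-22) - 36350/35769 = -529760 - 36350/35769 = -18949021790/35769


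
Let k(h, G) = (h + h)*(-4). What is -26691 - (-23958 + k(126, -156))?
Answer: -1725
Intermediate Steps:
k(h, G) = -8*h (k(h, G) = (2*h)*(-4) = -8*h)
-26691 - (-23958 + k(126, -156)) = -26691 - (-23958 - 8*126) = -26691 - (-23958 - 1008) = -26691 - 1*(-24966) = -26691 + 24966 = -1725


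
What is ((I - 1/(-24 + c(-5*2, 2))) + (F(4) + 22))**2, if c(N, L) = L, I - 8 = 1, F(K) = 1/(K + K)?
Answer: 7524049/7744 ≈ 971.60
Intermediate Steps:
F(K) = 1/(2*K)
I = 9 (I = 8 + 1 = 9)
((I - 1/(-24 + c(-5*2, 2))) + (F(4) + 22))**2 = ((9 - 1/(-24 + 2)) + ((1/2)/4 + 22))**2 = ((9 - 1/(-22)) + ((1/2)*(1/4) + 22))**2 = ((9 - 1*(-1/22)) + (1/8 + 22))**2 = ((9 + 1/22) + 177/8)**2 = (199/22 + 177/8)**2 = (2743/88)**2 = 7524049/7744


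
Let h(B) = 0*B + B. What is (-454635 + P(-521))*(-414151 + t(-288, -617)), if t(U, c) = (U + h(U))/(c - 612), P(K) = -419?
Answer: 231618391879162/1229 ≈ 1.8846e+11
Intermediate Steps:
h(B) = B (h(B) = 0 + B = B)
t(U, c) = 2*U/(-612 + c) (t(U, c) = (U + U)/(c - 612) = (2*U)/(-612 + c) = 2*U/(-612 + c))
(-454635 + P(-521))*(-414151 + t(-288, -617)) = (-454635 - 419)*(-414151 + 2*(-288)/(-612 - 617)) = -455054*(-414151 + 2*(-288)/(-1229)) = -455054*(-414151 + 2*(-288)*(-1/1229)) = -455054*(-414151 + 576/1229) = -455054*(-508991003/1229) = 231618391879162/1229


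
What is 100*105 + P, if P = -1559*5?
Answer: 2705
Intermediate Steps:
P = -7795
100*105 + P = 100*105 - 7795 = 10500 - 7795 = 2705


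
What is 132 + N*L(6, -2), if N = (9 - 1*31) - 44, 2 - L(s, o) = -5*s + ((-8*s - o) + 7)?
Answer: -4554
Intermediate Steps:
L(s, o) = -5 + o + 13*s (L(s, o) = 2 - (-5*s + ((-8*s - o) + 7)) = 2 - (-5*s + ((-o - 8*s) + 7)) = 2 - (-5*s + (7 - o - 8*s)) = 2 - (7 - o - 13*s) = 2 + (-7 + o + 13*s) = -5 + o + 13*s)
N = -66 (N = (9 - 31) - 44 = -22 - 44 = -66)
132 + N*L(6, -2) = 132 - 66*(-5 - 2 + 13*6) = 132 - 66*(-5 - 2 + 78) = 132 - 66*71 = 132 - 4686 = -4554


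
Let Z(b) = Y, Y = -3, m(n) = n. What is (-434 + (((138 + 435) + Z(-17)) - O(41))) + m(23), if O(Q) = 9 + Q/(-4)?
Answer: 641/4 ≈ 160.25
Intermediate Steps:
Z(b) = -3
O(Q) = 9 - Q/4 (O(Q) = 9 + Q*(-1/4) = 9 - Q/4)
(-434 + (((138 + 435) + Z(-17)) - O(41))) + m(23) = (-434 + (((138 + 435) - 3) - (9 - 1/4*41))) + 23 = (-434 + ((573 - 3) - (9 - 41/4))) + 23 = (-434 + (570 - 1*(-5/4))) + 23 = (-434 + (570 + 5/4)) + 23 = (-434 + 2285/4) + 23 = 549/4 + 23 = 641/4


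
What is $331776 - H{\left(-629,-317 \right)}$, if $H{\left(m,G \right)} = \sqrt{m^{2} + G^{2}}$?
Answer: $331776 - \sqrt{496130} \approx 3.3107 \cdot 10^{5}$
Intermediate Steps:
$H{\left(m,G \right)} = \sqrt{G^{2} + m^{2}}$
$331776 - H{\left(-629,-317 \right)} = 331776 - \sqrt{\left(-317\right)^{2} + \left(-629\right)^{2}} = 331776 - \sqrt{100489 + 395641} = 331776 - \sqrt{496130}$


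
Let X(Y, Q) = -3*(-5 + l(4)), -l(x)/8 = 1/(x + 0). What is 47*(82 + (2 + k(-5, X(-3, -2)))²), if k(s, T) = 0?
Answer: 4042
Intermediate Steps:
l(x) = -8/x (l(x) = -8/(x + 0) = -8/x)
X(Y, Q) = 21 (X(Y, Q) = -3*(-5 - 8/4) = -3*(-5 - 8*¼) = -3*(-5 - 2) = -3*(-7) = 21)
47*(82 + (2 + k(-5, X(-3, -2)))²) = 47*(82 + (2 + 0)²) = 47*(82 + 2²) = 47*(82 + 4) = 47*86 = 4042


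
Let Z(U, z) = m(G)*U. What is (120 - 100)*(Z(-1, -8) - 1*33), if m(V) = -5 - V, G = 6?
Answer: -440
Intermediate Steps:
Z(U, z) = -11*U (Z(U, z) = (-5 - 1*6)*U = (-5 - 6)*U = -11*U)
(120 - 100)*(Z(-1, -8) - 1*33) = (120 - 100)*(-11*(-1) - 1*33) = 20*(11 - 33) = 20*(-22) = -440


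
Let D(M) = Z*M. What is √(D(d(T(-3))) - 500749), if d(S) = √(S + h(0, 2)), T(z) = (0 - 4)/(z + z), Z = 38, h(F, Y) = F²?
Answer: √(-4506741 + 114*√6)/3 ≈ 707.61*I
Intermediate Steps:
T(z) = -2/z (T(z) = -4*1/(2*z) = -2/z)
d(S) = √S (d(S) = √(S + 0²) = √(S + 0) = √S)
D(M) = 38*M
√(D(d(T(-3))) - 500749) = √(38*√(-2/(-3)) - 500749) = √(38*√(-2*(-⅓)) - 500749) = √(38*√(⅔) - 500749) = √(38*(√6/3) - 500749) = √(38*√6/3 - 500749) = √(-500749 + 38*√6/3)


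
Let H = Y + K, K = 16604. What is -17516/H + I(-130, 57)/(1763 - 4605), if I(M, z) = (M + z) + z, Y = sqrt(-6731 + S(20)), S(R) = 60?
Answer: -58724554664/55966995861 + 17516*I*sqrt(6671)/275699487 ≈ -1.0493 + 0.0051891*I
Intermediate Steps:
Y = I*sqrt(6671) (Y = sqrt(-6731 + 60) = sqrt(-6671) = I*sqrt(6671) ≈ 81.676*I)
I(M, z) = M + 2*z
H = 16604 + I*sqrt(6671) (H = I*sqrt(6671) + 16604 = 16604 + I*sqrt(6671) ≈ 16604.0 + 81.676*I)
-17516/H + I(-130, 57)/(1763 - 4605) = -17516/(16604 + I*sqrt(6671)) + (-130 + 2*57)/(1763 - 4605) = -17516/(16604 + I*sqrt(6671)) + (-130 + 114)/(-2842) = -17516/(16604 + I*sqrt(6671)) - 16*(-1/2842) = -17516/(16604 + I*sqrt(6671)) + 8/1421 = 8/1421 - 17516/(16604 + I*sqrt(6671))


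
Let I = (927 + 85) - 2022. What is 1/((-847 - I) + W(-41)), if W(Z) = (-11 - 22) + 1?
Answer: 1/131 ≈ 0.0076336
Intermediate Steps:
I = -1010 (I = 1012 - 2022 = -1010)
W(Z) = -32 (W(Z) = -33 + 1 = -32)
1/((-847 - I) + W(-41)) = 1/((-847 - 1*(-1010)) - 32) = 1/((-847 + 1010) - 32) = 1/(163 - 32) = 1/131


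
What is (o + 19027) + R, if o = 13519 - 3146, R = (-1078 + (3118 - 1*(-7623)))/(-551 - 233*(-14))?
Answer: 79713063/2711 ≈ 29404.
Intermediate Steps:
R = 9663/2711 (R = (-1078 + (3118 + 7623))/(-551 + 3262) = (-1078 + 10741)/2711 = 9663*(1/2711) = 9663/2711 ≈ 3.5644)
o = 10373
(o + 19027) + R = (10373 + 19027) + 9663/2711 = 29400 + 9663/2711 = 79713063/2711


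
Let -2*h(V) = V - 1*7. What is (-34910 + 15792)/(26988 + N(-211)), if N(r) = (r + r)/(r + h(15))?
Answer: -2055185/2901421 ≈ -0.70834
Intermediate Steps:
h(V) = 7/2 - V/2 (h(V) = -(V - 1*7)/2 = -(V - 7)/2 = -(-7 + V)/2 = 7/2 - V/2)
N(r) = 2*r/(-4 + r) (N(r) = (r + r)/(r + (7/2 - ½*15)) = (2*r)/(r + (7/2 - 15/2)) = (2*r)/(r - 4) = (2*r)/(-4 + r) = 2*r/(-4 + r))
(-34910 + 15792)/(26988 + N(-211)) = (-34910 + 15792)/(26988 + 2*(-211)/(-4 - 211)) = -19118/(26988 + 2*(-211)/(-215)) = -19118/(26988 + 2*(-211)*(-1/215)) = -19118/(26988 + 422/215) = -19118/5802842/215 = -19118*215/5802842 = -2055185/2901421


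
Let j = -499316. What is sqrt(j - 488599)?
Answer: I*sqrt(987915) ≈ 993.94*I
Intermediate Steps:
sqrt(j - 488599) = sqrt(-499316 - 488599) = sqrt(-987915) = I*sqrt(987915)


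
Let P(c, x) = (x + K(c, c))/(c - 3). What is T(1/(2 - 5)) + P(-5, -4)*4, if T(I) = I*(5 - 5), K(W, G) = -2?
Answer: 3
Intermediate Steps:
P(c, x) = (-2 + x)/(-3 + c) (P(c, x) = (x - 2)/(c - 3) = (-2 + x)/(-3 + c))
T(I) = 0 (T(I) = I*0 = 0)
T(1/(2 - 5)) + P(-5, -4)*4 = 0 + ((-2 - 4)/(-3 - 5))*4 = 0 + (-6/(-8))*4 = 0 - ⅛*(-6)*4 = 0 + (¾)*4 = 0 + 3 = 3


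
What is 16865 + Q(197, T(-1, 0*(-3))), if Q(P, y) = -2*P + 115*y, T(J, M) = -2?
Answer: 16241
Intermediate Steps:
16865 + Q(197, T(-1, 0*(-3))) = 16865 + (-2*197 + 115*(-2)) = 16865 + (-394 - 230) = 16865 - 624 = 16241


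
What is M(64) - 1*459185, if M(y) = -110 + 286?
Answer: -459009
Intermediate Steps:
M(y) = 176
M(64) - 1*459185 = 176 - 1*459185 = 176 - 459185 = -459009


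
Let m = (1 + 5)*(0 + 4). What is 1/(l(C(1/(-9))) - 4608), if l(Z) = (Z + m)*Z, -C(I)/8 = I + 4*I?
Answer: -81/363008 ≈ -0.00022314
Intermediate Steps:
C(I) = -40*I (C(I) = -8*(I + 4*I) = -40*I)
m = 24 (m = 6*4 = 24)
l(Z) = Z*(24 + Z) (l(Z) = (Z + 24)*Z = (24 + Z)*Z = Z*(24 + Z))
1/(l(C(1/(-9))) - 4608) = 1/((-40/(-9))*(24 - 40/(-9)) - 4608) = 1/((-40*(-1/9))*(24 - 40*(-1/9)) - 4608) = 1/(40*(24 + 40/9)/9 - 4608) = 1/((40/9)*(256/9) - 4608) = 1/(10240/81 - 4608) = 1/(-363008/81) = -81/363008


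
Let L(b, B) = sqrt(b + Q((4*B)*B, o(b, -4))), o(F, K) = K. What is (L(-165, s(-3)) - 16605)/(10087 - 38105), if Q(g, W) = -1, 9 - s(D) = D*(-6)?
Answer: 16605/28018 - I*sqrt(166)/28018 ≈ 0.59266 - 0.00045985*I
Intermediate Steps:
s(D) = 9 + 6*D (s(D) = 9 - D*(-6) = 9 - (-6)*D = 9 + 6*D)
L(b, B) = sqrt(-1 + b) (L(b, B) = sqrt(b - 1) = sqrt(-1 + b))
(L(-165, s(-3)) - 16605)/(10087 - 38105) = (sqrt(-1 - 165) - 16605)/(10087 - 38105) = (sqrt(-166) - 16605)/(-28018) = (I*sqrt(166) - 16605)*(-1/28018) = (-16605 + I*sqrt(166))*(-1/28018) = 16605/28018 - I*sqrt(166)/28018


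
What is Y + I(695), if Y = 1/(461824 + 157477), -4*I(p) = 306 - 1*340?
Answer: 10528119/1238602 ≈ 8.5000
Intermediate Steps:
I(p) = 17/2 (I(p) = -(306 - 1*340)/4 = -(306 - 340)/4 = -¼*(-34) = 17/2)
Y = 1/619301 ≈ 1.6147e-6
Y + I(695) = 1/619301 + 17/2 = 10528119/1238602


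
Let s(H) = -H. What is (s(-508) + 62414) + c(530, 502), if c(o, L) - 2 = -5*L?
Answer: 60414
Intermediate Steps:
c(o, L) = 2 - 5*L
(s(-508) + 62414) + c(530, 502) = (-1*(-508) + 62414) + (2 - 5*502) = (508 + 62414) + (2 - 2510) = 62922 - 2508 = 60414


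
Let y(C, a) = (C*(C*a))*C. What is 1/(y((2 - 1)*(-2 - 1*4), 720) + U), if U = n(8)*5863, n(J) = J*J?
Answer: 1/219712 ≈ 4.5514e-6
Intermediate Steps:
n(J) = J²
U = 375232 (U = 8²*5863 = 64*5863 = 375232)
y(C, a) = a*C³ (y(C, a) = (a*C²)*C = a*C³)
1/(y((2 - 1)*(-2 - 1*4), 720) + U) = 1/(720*((2 - 1)*(-2 - 1*4))³ + 375232) = 1/(720*(1*(-2 - 4))³ + 375232) = 1/(720*(1*(-6))³ + 375232) = 1/(720*(-6)³ + 375232) = 1/(720*(-216) + 375232) = 1/(-155520 + 375232) = 1/219712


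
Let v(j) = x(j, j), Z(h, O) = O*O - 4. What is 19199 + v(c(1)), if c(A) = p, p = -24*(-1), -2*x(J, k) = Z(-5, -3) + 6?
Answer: 38387/2 ≈ 19194.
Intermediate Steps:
Z(h, O) = -4 + O² (Z(h, O) = O² - 4 = -4 + O²)
x(J, k) = -11/2 (x(J, k) = -((-4 + (-3)²) + 6)/2 = -((-4 + 9) + 6)/2 = -(5 + 6)/2 = -½*11 = -11/2)
p = 24 (p = -4*(-6) = 24)
c(A) = 24
v(j) = -11/2
19199 + v(c(1)) = 19199 - 11/2 = 38387/2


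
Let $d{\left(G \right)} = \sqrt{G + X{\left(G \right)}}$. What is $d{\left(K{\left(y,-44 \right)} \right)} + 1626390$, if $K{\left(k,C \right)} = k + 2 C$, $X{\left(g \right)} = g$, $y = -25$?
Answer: $1626390 + i \sqrt{226} \approx 1.6264 \cdot 10^{6} + 15.033 i$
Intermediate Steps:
$d{\left(G \right)} = \sqrt{2} \sqrt{G}$ ($d{\left(G \right)} = \sqrt{G + G} = \sqrt{2 G} = \sqrt{2} \sqrt{G}$)
$d{\left(K{\left(y,-44 \right)} \right)} + 1626390 = \sqrt{2} \sqrt{-25 + 2 \left(-44\right)} + 1626390 = \sqrt{2} \sqrt{-25 - 88} + 1626390 = \sqrt{2} \sqrt{-113} + 1626390 = \sqrt{2} i \sqrt{113} + 1626390 = i \sqrt{226} + 1626390 = 1626390 + i \sqrt{226}$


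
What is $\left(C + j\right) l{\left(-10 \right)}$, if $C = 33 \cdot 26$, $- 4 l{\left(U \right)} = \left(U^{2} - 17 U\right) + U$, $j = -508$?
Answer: $-22750$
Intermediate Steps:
$l{\left(U \right)} = 4 U - \frac{U^{2}}{4}$ ($l{\left(U \right)} = - \frac{\left(U^{2} - 17 U\right) + U}{4} = - \frac{U^{2} - 16 U}{4} = 4 U - \frac{U^{2}}{4}$)
$C = 858$
$\left(C + j\right) l{\left(-10 \right)} = \left(858 - 508\right) \frac{1}{4} \left(-10\right) \left(16 - -10\right) = 350 \cdot \frac{1}{4} \left(-10\right) \left(16 + 10\right) = 350 \cdot \frac{1}{4} \left(-10\right) 26 = 350 \left(-65\right) = -22750$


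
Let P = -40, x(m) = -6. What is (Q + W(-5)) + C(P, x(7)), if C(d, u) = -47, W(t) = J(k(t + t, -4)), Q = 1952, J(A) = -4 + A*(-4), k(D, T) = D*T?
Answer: 1741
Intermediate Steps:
J(A) = -4 - 4*A
W(t) = -4 + 32*t (W(t) = -4 - 4*(t + t)*(-4) = -4 - 4*2*t*(-4) = -4 - (-32)*t = -4 + 32*t)
(Q + W(-5)) + C(P, x(7)) = (1952 + (-4 + 32*(-5))) - 47 = (1952 + (-4 - 160)) - 47 = (1952 - 164) - 47 = 1788 - 47 = 1741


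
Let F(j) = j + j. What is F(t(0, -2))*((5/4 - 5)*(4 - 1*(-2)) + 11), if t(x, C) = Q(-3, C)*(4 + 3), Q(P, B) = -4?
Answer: 644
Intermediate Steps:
t(x, C) = -28 (t(x, C) = -4*(4 + 3) = -4*7 = -28)
F(j) = 2*j
F(t(0, -2))*((5/4 - 5)*(4 - 1*(-2)) + 11) = (2*(-28))*((5/4 - 5)*(4 - 1*(-2)) + 11) = -56*((5*(1/4) - 5)*(4 + 2) + 11) = -56*((5/4 - 5)*6 + 11) = -56*(-15/4*6 + 11) = -56*(-45/2 + 11) = -56*(-23/2) = 644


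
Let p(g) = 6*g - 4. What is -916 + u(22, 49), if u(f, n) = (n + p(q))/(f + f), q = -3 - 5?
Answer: -40307/44 ≈ -916.07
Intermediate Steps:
q = -8
p(g) = -4 + 6*g
u(f, n) = (-52 + n)/(2*f) (u(f, n) = (n + (-4 + 6*(-8)))/(f + f) = (n + (-4 - 48))/((2*f)) = (n - 52)*(1/(2*f)) = (-52 + n)*(1/(2*f)) = (-52 + n)/(2*f))
-916 + u(22, 49) = -916 + (1/2)*(-52 + 49)/22 = -916 + (1/2)*(1/22)*(-3) = -916 - 3/44 = -40307/44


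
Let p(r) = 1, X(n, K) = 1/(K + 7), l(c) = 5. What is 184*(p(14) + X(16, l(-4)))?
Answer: 598/3 ≈ 199.33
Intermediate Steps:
X(n, K) = 1/(7 + K)
184*(p(14) + X(16, l(-4))) = 184*(1 + 1/(7 + 5)) = 184*(1 + 1/12) = 184*(13/12) = 598/3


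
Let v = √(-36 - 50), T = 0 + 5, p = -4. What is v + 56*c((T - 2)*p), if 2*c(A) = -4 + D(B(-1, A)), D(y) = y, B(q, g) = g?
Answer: -448 + I*√86 ≈ -448.0 + 9.2736*I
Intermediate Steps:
T = 5
v = I*√86 (v = √(-86) = I*√86 ≈ 9.2736*I)
c(A) = -2 + A/2 (c(A) = (-4 + A)/2 = -2 + A/2)
v + 56*c((T - 2)*p) = I*√86 + 56*(-2 + ((5 - 2)*(-4))/2) = I*√86 + 56*(-2 + (3*(-4))/2) = I*√86 + 56*(-2 + (½)*(-12)) = I*√86 + 56*(-2 - 6) = I*√86 + 56*(-8) = I*√86 - 448 = -448 + I*√86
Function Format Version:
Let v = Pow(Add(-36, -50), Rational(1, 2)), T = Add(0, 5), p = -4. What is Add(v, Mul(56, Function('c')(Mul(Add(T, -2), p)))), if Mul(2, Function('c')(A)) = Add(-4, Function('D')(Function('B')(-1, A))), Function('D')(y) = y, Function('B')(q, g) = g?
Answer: Add(-448, Mul(I, Pow(86, Rational(1, 2)))) ≈ Add(-448.00, Mul(9.2736, I))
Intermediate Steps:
T = 5
v = Mul(I, Pow(86, Rational(1, 2))) (v = Pow(-86, Rational(1, 2)) = Mul(I, Pow(86, Rational(1, 2))) ≈ Mul(9.2736, I))
Function('c')(A) = Add(-2, Mul(Rational(1, 2), A)) (Function('c')(A) = Mul(Rational(1, 2), Add(-4, A)) = Add(-2, Mul(Rational(1, 2), A)))
Add(v, Mul(56, Function('c')(Mul(Add(T, -2), p)))) = Add(Mul(I, Pow(86, Rational(1, 2))), Mul(56, Add(-2, Mul(Rational(1, 2), Mul(Add(5, -2), -4))))) = Add(Mul(I, Pow(86, Rational(1, 2))), Mul(56, Add(-2, Mul(Rational(1, 2), Mul(3, -4))))) = Add(Mul(I, Pow(86, Rational(1, 2))), Mul(56, Add(-2, Mul(Rational(1, 2), -12)))) = Add(Mul(I, Pow(86, Rational(1, 2))), Mul(56, Add(-2, -6))) = Add(Mul(I, Pow(86, Rational(1, 2))), Mul(56, -8)) = Add(Mul(I, Pow(86, Rational(1, 2))), -448) = Add(-448, Mul(I, Pow(86, Rational(1, 2))))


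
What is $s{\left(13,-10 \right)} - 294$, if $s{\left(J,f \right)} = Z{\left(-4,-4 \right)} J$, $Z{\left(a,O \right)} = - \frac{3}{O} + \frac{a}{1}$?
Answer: $- \frac{1345}{4} \approx -336.25$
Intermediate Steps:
$Z{\left(a,O \right)} = a - \frac{3}{O}$ ($Z{\left(a,O \right)} = - \frac{3}{O} + a 1 = - \frac{3}{O} + a = a - \frac{3}{O}$)
$s{\left(J,f \right)} = - \frac{13 J}{4}$ ($s{\left(J,f \right)} = \left(-4 - \frac{3}{-4}\right) J = \left(-4 - - \frac{3}{4}\right) J = \left(-4 + \frac{3}{4}\right) J = - \frac{13 J}{4}$)
$s{\left(13,-10 \right)} - 294 = \left(- \frac{13}{4}\right) 13 - 294 = - \frac{169}{4} - 294 = - \frac{1345}{4}$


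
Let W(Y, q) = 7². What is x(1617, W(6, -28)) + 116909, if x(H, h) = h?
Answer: 116958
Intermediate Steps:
W(Y, q) = 49
x(1617, W(6, -28)) + 116909 = 49 + 116909 = 116958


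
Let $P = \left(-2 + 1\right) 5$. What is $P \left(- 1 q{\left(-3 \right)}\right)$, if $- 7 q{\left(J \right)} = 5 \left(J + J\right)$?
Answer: $\frac{150}{7} \approx 21.429$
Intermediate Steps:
$q{\left(J \right)} = - \frac{10 J}{7}$ ($q{\left(J \right)} = - \frac{5 \left(J + J\right)}{7} = - \frac{5 \cdot 2 J}{7} = - \frac{10 J}{7}$)
$P = -5$ ($P = \left(-1\right) 5 = -5$)
$P \left(- 1 q{\left(-3 \right)}\right) = - 5 \left(- 1 \left(\left(- \frac{10}{7}\right) \left(-3\right)\right)\right) = - 5 \left(- \frac{1 \cdot 30}{7}\right) = - 5 \left(\left(-1\right) \frac{30}{7}\right) = \left(-5\right) \left(- \frac{30}{7}\right) = \frac{150}{7}$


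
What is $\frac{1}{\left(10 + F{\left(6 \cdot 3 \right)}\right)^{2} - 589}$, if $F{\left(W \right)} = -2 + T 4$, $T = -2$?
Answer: $- \frac{1}{589} \approx -0.0016978$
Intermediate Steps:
$F{\left(W \right)} = -10$ ($F{\left(W \right)} = -2 - 8 = -10$)
$\frac{1}{\left(10 + F{\left(6 \cdot 3 \right)}\right)^{2} - 589} = \frac{1}{\left(10 - 10\right)^{2} - 589} = \frac{1}{0^{2} - 589} = \frac{1}{0 - 589} = \frac{1}{-589} = - \frac{1}{589}$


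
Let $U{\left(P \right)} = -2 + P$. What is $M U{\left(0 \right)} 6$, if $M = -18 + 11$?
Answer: $84$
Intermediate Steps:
$M = -7$
$M U{\left(0 \right)} 6 = - 7 \left(-2 + 0\right) 6 = \left(-7\right) \left(-2\right) 6 = 14 \cdot 6 = 84$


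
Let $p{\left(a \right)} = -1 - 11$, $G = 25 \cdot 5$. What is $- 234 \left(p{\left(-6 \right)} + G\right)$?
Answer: $-26442$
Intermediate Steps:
$G = 125$
$p{\left(a \right)} = -12$ ($p{\left(a \right)} = -1 - 11 = -12$)
$- 234 \left(p{\left(-6 \right)} + G\right) = - 234 \left(-12 + 125\right) = \left(-234\right) 113 = -26442$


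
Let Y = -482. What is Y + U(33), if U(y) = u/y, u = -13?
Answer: -15919/33 ≈ -482.39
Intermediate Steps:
U(y) = -13/y
Y + U(33) = -482 - 13/33 = -15919/33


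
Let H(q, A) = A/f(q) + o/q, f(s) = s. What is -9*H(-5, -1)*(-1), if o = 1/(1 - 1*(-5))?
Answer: 3/2 ≈ 1.5000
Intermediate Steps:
o = ⅙ (o = 1/(1 + 5) = 1/6 = 1*(⅙) = ⅙ ≈ 0.16667)
H(q, A) = 1/(6*q) + A/q (H(q, A) = A/q + 1/(6*q) = 1/(6*q) + A/q)
-9*H(-5, -1)*(-1) = -9*(⅙ - 1)/(-5)*(-1) = -(-9)*(-5)/(5*6)*(-1) = -9*⅙*(-1) = -3/2*(-1) = 3/2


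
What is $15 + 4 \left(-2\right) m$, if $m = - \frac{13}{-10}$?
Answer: $\frac{23}{5} \approx 4.6$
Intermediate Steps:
$m = \frac{13}{10}$ ($m = \left(-13\right) \left(- \frac{1}{10}\right) = \frac{13}{10} \approx 1.3$)
$15 + 4 \left(-2\right) m = 15 + 4 \left(-2\right) \frac{13}{10} = 15 - \frac{52}{5} = \frac{23}{5}$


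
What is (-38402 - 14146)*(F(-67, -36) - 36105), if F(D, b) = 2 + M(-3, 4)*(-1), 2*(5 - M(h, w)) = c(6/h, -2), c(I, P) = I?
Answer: 1897455732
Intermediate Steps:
M(h, w) = 5 - 3/h
F(D, b) = -4 (F(D, b) = 2 + (5 - 3/(-3))*(-1) = 2 + (5 - 3*(-1/3))*(-1) = 2 + (5 + 1)*(-1) = 2 + 6*(-1) = 2 - 6 = -4)
(-38402 - 14146)*(F(-67, -36) - 36105) = (-38402 - 14146)*(-4 - 36105) = -52548*(-36109) = 1897455732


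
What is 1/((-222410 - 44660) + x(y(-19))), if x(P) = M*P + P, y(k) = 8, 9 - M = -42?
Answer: -1/266654 ≈ -3.7502e-6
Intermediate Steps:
M = 51 (M = 9 - 1*(-42) = 9 + 42 = 51)
x(P) = 52*P (x(P) = 51*P + P = 52*P)
1/((-222410 - 44660) + x(y(-19))) = 1/((-222410 - 44660) + 52*8) = 1/(-267070 + 416) = 1/(-266654) = -1/266654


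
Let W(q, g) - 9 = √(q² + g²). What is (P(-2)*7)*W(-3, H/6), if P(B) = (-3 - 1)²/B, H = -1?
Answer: -504 - 140*√13/3 ≈ -672.26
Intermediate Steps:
P(B) = 16/B (P(B) = (-4)²/B = 16/B)
W(q, g) = 9 + √(g² + q²) (W(q, g) = 9 + √(q² + g²) = 9 + √(g² + q²))
(P(-2)*7)*W(-3, H/6) = ((16/(-2))*7)*(9 + √((-1/6)² + (-3)²)) = ((16*(-½))*7)*(9 + √((-1*⅙)² + 9)) = (-8*7)*(9 + √((-⅙)² + 9)) = -56*(9 + √(1/36 + 9)) = -56*(9 + √(325/36)) = -56*(9 + 5*√13/6) = -504 - 140*√13/3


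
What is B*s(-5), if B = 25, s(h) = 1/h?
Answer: -5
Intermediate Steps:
B*s(-5) = 25/(-5) = 25*(-⅕) = -5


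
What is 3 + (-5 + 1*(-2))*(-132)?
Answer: 927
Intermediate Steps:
3 + (-5 + 1*(-2))*(-132) = 3 + (-5 - 2)*(-132) = 3 - 7*(-132) = 3 + 924 = 927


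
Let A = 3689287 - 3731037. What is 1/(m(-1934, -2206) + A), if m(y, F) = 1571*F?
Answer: -1/3507376 ≈ -2.8511e-7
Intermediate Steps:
A = -41750
1/(m(-1934, -2206) + A) = 1/(1571*(-2206) - 41750) = 1/(-3465626 - 41750) = 1/(-3507376) = -1/3507376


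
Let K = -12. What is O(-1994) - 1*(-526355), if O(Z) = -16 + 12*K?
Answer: 526195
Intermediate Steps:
O(Z) = -160 (O(Z) = -16 + 12*(-12) = -16 - 144 = -160)
O(-1994) - 1*(-526355) = -160 - 1*(-526355) = -160 + 526355 = 526195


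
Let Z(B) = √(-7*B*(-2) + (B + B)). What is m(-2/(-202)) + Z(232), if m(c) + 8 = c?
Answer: -807/101 + 8*√58 ≈ 52.936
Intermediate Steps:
m(c) = -8 + c
Z(B) = 4*√B (Z(B) = √(14*B + 2*B) = √(16*B) = 4*√B)
m(-2/(-202)) + Z(232) = (-8 - 2/(-202)) + 4*√232 = (-8 - 2*(-1/202)) + 4*(2*√58) = (-8 + 1/101) + 8*√58 = -807/101 + 8*√58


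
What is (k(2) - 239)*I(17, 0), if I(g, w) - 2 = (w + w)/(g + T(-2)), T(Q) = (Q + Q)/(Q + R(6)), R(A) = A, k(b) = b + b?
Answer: -470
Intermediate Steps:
k(b) = 2*b
T(Q) = 2*Q/(6 + Q) (T(Q) = (Q + Q)/(Q + 6) = (2*Q)/(6 + Q) = 2*Q/(6 + Q))
I(g, w) = 2 + 2*w/(-1 + g) (I(g, w) = 2 + (w + w)/(g + 2*(-2)/(6 - 2)) = 2 + (2*w)/(g + 2*(-2)/4) = 2 + (2*w)/(g + 2*(-2)*(1/4)) = 2 + (2*w)/(g - 1) = 2 + (2*w)/(-1 + g) = 2 + 2*w/(-1 + g))
(k(2) - 239)*I(17, 0) = (2*2 - 239)*(2*(-1 + 17 + 0)/(-1 + 17)) = (4 - 239)*(2*16/16) = -470*16/16 = -235*2 = -470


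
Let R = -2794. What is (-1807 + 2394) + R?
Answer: -2207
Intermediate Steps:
(-1807 + 2394) + R = (-1807 + 2394) - 2794 = 587 - 2794 = -2207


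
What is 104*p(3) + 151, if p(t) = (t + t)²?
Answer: 3895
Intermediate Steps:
p(t) = 4*t² (p(t) = (2*t)² = 4*t²)
104*p(3) + 151 = 104*(4*3²) + 151 = 104*(4*9) + 151 = 104*36 + 151 = 3744 + 151 = 3895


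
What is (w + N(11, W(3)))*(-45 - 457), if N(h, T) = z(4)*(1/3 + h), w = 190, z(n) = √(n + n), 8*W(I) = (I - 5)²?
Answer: -95380 - 34136*√2/3 ≈ -1.1147e+5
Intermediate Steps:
W(I) = (-5 + I)²/8 (W(I) = (I - 5)²/8 = (-5 + I)²/8)
z(n) = √2*√n (z(n) = √(2*n) = √2*√n)
N(h, T) = 2*√2*(⅓ + h) (N(h, T) = (√2*√4)*(1/3 + h) = (√2*2)*(⅓ + h) = (2*√2)*(⅓ + h) = 2*√2*(⅓ + h))
(w + N(11, W(3)))*(-45 - 457) = (190 + √2*(⅔ + 2*11))*(-45 - 457) = (190 + √2*(⅔ + 22))*(-502) = (190 + √2*(68/3))*(-502) = (190 + 68*√2/3)*(-502) = -95380 - 34136*√2/3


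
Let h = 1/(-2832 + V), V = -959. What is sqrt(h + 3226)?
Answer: sqrt(46363039115)/3791 ≈ 56.798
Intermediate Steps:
h = -1/3791 (h = 1/(-2832 - 959) = 1/(-3791) = -1/3791 ≈ -0.00026378)
sqrt(h + 3226) = sqrt(-1/3791 + 3226) = sqrt(12229765/3791) = sqrt(46363039115)/3791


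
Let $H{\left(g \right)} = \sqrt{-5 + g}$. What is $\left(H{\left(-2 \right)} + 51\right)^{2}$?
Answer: $\left(51 + i \sqrt{7}\right)^{2} \approx 2594.0 + 269.87 i$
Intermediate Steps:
$\left(H{\left(-2 \right)} + 51\right)^{2} = \left(\sqrt{-5 - 2} + 51\right)^{2} = \left(\sqrt{-7} + 51\right)^{2} = \left(i \sqrt{7} + 51\right)^{2} = \left(51 + i \sqrt{7}\right)^{2}$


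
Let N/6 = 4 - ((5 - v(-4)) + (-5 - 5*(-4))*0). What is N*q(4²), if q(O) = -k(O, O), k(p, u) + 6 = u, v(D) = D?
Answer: 300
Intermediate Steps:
k(p, u) = -6 + u
q(O) = 6 - O (q(O) = -(-6 + O) = 6 - O)
N = -30 (N = 6*(4 - ((5 - 1*(-4)) + (-5 - 5*(-4))*0)) = 6*(4 - ((5 + 4) + (-5 + 20)*0)) = 6*(4 - (9 + 15*0)) = 6*(4 - (9 + 0)) = 6*(4 - 1*9) = 6*(4 - 9) = 6*(-5) = -30)
N*q(4²) = -30*(6 - 1*4²) = -30*(6 - 1*16) = -30*(6 - 16) = -30*(-10) = 300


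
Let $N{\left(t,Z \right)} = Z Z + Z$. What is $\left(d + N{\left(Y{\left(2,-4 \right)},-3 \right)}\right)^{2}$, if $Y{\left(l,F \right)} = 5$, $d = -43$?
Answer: $1369$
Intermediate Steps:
$N{\left(t,Z \right)} = Z + Z^{2}$ ($N{\left(t,Z \right)} = Z^{2} + Z = Z + Z^{2}$)
$\left(d + N{\left(Y{\left(2,-4 \right)},-3 \right)}\right)^{2} = \left(-43 - 3 \left(1 - 3\right)\right)^{2} = \left(-43 - -6\right)^{2} = \left(-43 + 6\right)^{2} = \left(-37\right)^{2} = 1369$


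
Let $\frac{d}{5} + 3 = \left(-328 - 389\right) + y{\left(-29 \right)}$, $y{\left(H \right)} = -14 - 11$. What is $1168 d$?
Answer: $-4350800$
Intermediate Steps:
$y{\left(H \right)} = -25$ ($y{\left(H \right)} = -14 - 11 = -25$)
$d = -3725$ ($d = -15 + 5 \left(\left(-328 - 389\right) - 25\right) = -15 + 5 \left(-717 - 25\right) = -15 + 5 \left(-742\right) = -15 - 3710 = -3725$)
$1168 d = 1168 \left(-3725\right) = -4350800$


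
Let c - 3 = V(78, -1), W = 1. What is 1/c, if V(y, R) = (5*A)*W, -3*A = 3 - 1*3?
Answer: ⅓ ≈ 0.33333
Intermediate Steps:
A = 0 (A = -(3 - 1*3)/3 = -(3 - 3)/3 = -⅓*0 = 0)
V(y, R) = 0 (V(y, R) = (5*0)*1 = 0*1 = 0)
c = 3 (c = 3 + 0 = 3)
1/c = 1/3 = ⅓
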